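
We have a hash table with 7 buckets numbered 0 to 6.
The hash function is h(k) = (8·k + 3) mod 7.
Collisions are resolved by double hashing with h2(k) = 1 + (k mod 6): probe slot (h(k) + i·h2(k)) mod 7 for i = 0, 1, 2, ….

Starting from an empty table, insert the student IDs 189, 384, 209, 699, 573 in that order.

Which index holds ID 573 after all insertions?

0

189 hashes to 3; slot 3 is free → place at 3.
384 hashes to 2; slot 2 is free → place at 2.
209 hashes to 2, h2=6; 2 taken → place at 1.
699 hashes to 2, h2=4; 2 taken → place at 6.
573 hashes to 2, h2=4; 2,6,3 taken → place at 0.
Table: [573, 209, 384, 189, -, -, 699]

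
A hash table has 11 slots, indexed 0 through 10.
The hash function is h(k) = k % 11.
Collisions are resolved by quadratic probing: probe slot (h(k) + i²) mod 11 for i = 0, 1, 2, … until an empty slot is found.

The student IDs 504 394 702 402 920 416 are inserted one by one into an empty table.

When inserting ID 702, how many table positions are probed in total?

504 hashes to 9; slot 9 is free => place at 9.
394 hashes to 9; 9 taken => place at 10.
702 hashes to 9; 9,10 taken => place at 2.
402 hashes to 6; slot 6 is free => place at 6.
920 hashes to 7; slot 7 is free => place at 7.
416 hashes to 9; 9,10,2,7 taken => place at 3.
Table: [_, _, 702, 416, _, _, 402, 920, _, 504, 394]

3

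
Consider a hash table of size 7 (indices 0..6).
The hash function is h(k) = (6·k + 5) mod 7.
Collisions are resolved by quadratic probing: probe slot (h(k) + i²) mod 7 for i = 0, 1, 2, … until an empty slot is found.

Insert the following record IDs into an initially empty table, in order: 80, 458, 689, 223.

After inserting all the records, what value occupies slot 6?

689

80 hashes to 2; slot 2 is free -> place at 2.
458 hashes to 2; 2 taken -> place at 3.
689 hashes to 2; 2,3 taken -> place at 6.
223 hashes to 6; 6 taken -> place at 0.
Table: [223, ∅, 80, 458, ∅, ∅, 689]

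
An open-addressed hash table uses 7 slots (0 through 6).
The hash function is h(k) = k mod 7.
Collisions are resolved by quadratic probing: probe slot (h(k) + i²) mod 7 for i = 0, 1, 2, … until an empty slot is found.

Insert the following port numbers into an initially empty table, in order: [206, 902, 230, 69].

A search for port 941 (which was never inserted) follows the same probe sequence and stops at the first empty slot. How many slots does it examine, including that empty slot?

206 hashes to 3; slot 3 is free -> place at 3.
902 hashes to 6; slot 6 is free -> place at 6.
230 hashes to 6; 6 taken -> place at 0.
69 hashes to 6; 6,0,3 taken -> place at 1.
Table: [230, 69, —, 206, —, —, 902]
Lookup 941: h=3, probe 3,4 → slot 4 empty, not found.

2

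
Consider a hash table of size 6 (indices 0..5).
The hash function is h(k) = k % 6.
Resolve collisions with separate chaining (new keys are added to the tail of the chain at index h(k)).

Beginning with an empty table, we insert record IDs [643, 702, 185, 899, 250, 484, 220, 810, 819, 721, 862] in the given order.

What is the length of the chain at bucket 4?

4

Insert 643: h=1, bucket 1 empty -> new chain.
Insert 702: h=0, bucket 0 empty -> new chain.
Insert 185: h=5, bucket 5 empty -> new chain.
Insert 899: h=5, bucket 5 nonempty -> append to chain.
Insert 250: h=4, bucket 4 empty -> new chain.
Insert 484: h=4, bucket 4 nonempty -> append to chain.
Insert 220: h=4, bucket 4 nonempty -> append to chain.
Insert 810: h=0, bucket 0 nonempty -> append to chain.
Insert 819: h=3, bucket 3 empty -> new chain.
Insert 721: h=1, bucket 1 nonempty -> append to chain.
Insert 862: h=4, bucket 4 nonempty -> append to chain.
Final buckets:
0: 702 -> 810
1: 643 -> 721
2: _
3: 819
4: 250 -> 484 -> 220 -> 862
5: 185 -> 899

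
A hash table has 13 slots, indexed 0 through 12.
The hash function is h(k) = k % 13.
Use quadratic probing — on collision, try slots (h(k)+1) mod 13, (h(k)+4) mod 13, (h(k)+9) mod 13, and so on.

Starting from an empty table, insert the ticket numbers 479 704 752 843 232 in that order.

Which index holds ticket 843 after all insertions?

479 hashes to 11; slot 11 is free => place at 11.
704 hashes to 2; slot 2 is free => place at 2.
752 hashes to 11; 11 taken => place at 12.
843 hashes to 11; 11,12,2 taken => place at 7.
232 hashes to 11; 11,12,2,7 taken => place at 1.
Table: [_, 232, 704, _, _, _, _, 843, _, _, _, 479, 752]

7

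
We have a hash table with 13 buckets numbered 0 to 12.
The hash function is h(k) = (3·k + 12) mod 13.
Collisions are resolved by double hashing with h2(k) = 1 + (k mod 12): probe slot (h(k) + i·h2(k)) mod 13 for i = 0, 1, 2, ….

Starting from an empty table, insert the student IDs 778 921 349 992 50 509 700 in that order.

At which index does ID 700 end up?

0

Insert 778: h=6, slot 6 empty -> index 6.
Insert 921: h=6, h2=10, slot 6 occupied -> index 3.
Insert 349: h=6, h2=2, slot 6 occupied -> index 8.
Insert 992: h=11, slot 11 empty -> index 11.
Insert 50: h=6, h2=3, slot 6 occupied -> index 9.
Insert 509: h=5, slot 5 empty -> index 5.
Insert 700: h=6, h2=5, slots 6,11,3,8 occupied -> index 0.
Table: [700, _, _, 921, _, 509, 778, _, 349, 50, _, 992, _]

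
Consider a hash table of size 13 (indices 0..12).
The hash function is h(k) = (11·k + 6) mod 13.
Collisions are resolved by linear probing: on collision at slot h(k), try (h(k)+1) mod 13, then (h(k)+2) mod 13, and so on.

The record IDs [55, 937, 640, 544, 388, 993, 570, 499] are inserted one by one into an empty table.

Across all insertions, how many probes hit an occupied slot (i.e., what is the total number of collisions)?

10

Insert 55: h=0, slot 0 empty -> index 0.
Insert 937: h=4, slot 4 empty -> index 4.
Insert 640: h=0, slot 0 occupied -> index 1.
Insert 544: h=10, slot 10 empty -> index 10.
Insert 388: h=10, slot 10 occupied -> index 11.
Insert 993: h=9, slot 9 empty -> index 9.
Insert 570: h=10, slots 10,11 occupied -> index 12.
Insert 499: h=9, slots 9,10,11,12,0,1 occupied -> index 2.
Table: [55, 640, 499, ., 937, ., ., ., ., 993, 544, 388, 570]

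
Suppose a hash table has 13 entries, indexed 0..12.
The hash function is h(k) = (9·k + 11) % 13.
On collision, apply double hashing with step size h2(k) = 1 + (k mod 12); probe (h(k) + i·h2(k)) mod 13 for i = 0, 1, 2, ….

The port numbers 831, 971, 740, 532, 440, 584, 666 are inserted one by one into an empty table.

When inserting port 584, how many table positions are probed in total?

Insert 831: h=2, slot 2 empty => index 2.
Insert 971: h=1, slot 1 empty => index 1.
Insert 740: h=2, h2=9, slot 2 occupied => index 11.
Insert 532: h=2, h2=5, slot 2 occupied => index 7.
Insert 440: h=6, slot 6 empty => index 6.
Insert 584: h=2, h2=9, slots 2,11,7 occupied => index 3.
Insert 666: h=12, slot 12 empty => index 12.
Table: [∅, 971, 831, 584, ∅, ∅, 440, 532, ∅, ∅, ∅, 740, 666]

4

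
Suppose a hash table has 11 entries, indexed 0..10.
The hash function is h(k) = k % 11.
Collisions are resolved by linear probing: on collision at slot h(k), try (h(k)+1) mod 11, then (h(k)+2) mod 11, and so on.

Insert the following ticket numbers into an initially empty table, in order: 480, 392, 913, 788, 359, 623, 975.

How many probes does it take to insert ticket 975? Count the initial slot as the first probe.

480 hashes to 7; slot 7 is free → place at 7.
392 hashes to 7; 7 taken → place at 8.
913 hashes to 0; slot 0 is free → place at 0.
788 hashes to 7; 7,8 taken → place at 9.
359 hashes to 7; 7,8,9 taken → place at 10.
623 hashes to 7; 7,8,9,10,0 taken → place at 1.
975 hashes to 7; 7,8,9,10,0,1 taken → place at 2.
Table: [913, 623, 975, -, -, -, -, 480, 392, 788, 359]

7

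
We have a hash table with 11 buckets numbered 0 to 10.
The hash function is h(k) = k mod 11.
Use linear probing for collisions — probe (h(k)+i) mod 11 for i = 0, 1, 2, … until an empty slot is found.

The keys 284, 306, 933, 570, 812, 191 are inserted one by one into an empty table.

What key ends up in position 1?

Insert 284: h=9, slot 9 empty → index 9.
Insert 306: h=9, slot 9 occupied → index 10.
Insert 933: h=9, slots 9,10 occupied → index 0.
Insert 570: h=9, slots 9,10,0 occupied → index 1.
Insert 812: h=9, slots 9,10,0,1 occupied → index 2.
Insert 191: h=4, slot 4 empty → index 4.
Table: [933, 570, 812, -, 191, -, -, -, -, 284, 306]

570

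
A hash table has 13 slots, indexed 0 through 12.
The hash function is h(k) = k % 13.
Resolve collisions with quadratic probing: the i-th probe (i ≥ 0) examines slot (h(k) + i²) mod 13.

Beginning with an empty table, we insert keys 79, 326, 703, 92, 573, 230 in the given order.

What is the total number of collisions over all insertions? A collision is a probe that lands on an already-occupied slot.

10

79 hashes to 1; slot 1 is free => place at 1.
326 hashes to 1; 1 taken => place at 2.
703 hashes to 1; 1,2 taken => place at 5.
92 hashes to 1; 1,2,5 taken => place at 10.
573 hashes to 1; 1,2,5,10 taken => place at 4.
230 hashes to 9; slot 9 is free => place at 9.
Table: [∅, 79, 326, ∅, 573, 703, ∅, ∅, ∅, 230, 92, ∅, ∅]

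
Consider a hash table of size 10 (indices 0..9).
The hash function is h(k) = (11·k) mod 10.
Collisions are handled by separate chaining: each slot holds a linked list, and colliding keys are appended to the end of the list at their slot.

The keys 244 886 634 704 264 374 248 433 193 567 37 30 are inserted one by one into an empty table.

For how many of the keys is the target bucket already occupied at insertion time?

6

244 → bucket 4
886 → bucket 6
634 → bucket 4 (collision)
704 → bucket 4 (collision)
264 → bucket 4 (collision)
374 → bucket 4 (collision)
248 → bucket 8
433 → bucket 3
193 → bucket 3 (collision)
567 → bucket 7
37 → bucket 7 (collision)
30 → bucket 0
Final buckets:
0: 30
1: -
2: -
3: 433 -> 193
4: 244 -> 634 -> 704 -> 264 -> 374
5: -
6: 886
7: 567 -> 37
8: 248
9: -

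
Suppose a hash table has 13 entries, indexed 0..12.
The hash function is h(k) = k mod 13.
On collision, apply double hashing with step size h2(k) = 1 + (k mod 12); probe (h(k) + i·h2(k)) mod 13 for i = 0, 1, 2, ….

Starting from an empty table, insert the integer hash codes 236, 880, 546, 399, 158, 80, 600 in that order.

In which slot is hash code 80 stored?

236 hashes to 2; slot 2 is free -> place at 2.
880 hashes to 9; slot 9 is free -> place at 9.
546 hashes to 0; slot 0 is free -> place at 0.
399 hashes to 9, h2=4; 9,0 taken -> place at 4.
158 hashes to 2, h2=3; 2 taken -> place at 5.
80 hashes to 2, h2=9; 2 taken -> place at 11.
600 hashes to 2, h2=1; 2 taken -> place at 3.
Table: [546, —, 236, 600, 399, 158, —, —, —, 880, —, 80, —]

11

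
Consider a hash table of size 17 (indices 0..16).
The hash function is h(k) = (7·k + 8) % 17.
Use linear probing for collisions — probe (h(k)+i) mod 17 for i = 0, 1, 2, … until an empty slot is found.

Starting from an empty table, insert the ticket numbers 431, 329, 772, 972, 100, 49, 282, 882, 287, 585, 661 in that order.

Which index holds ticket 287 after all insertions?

431: h=16 -> slot 16
329: h=16, probe 16,0 -> slot 0
772: h=6 -> slot 6
972: h=12 -> slot 12
100: h=11 -> slot 11
49: h=11, probe 11,12,13 -> slot 13
282: h=10 -> slot 10
882: h=11, probe 11,12,13,14 -> slot 14
287: h=11, probe 11,12,13,14,15 -> slot 15
585: h=6, probe 6,7 -> slot 7
661: h=11, probe 11,12,13,14,15,16,0,1 -> slot 1
Table: [329, 661, —, —, —, —, 772, 585, —, —, 282, 100, 972, 49, 882, 287, 431]

15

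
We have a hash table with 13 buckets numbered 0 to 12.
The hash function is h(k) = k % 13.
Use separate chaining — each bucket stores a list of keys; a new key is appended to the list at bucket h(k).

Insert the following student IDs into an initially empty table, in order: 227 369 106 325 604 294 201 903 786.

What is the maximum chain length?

5

Insert 227: h=6, bucket 6 empty → new chain.
Insert 369: h=5, bucket 5 empty → new chain.
Insert 106: h=2, bucket 2 empty → new chain.
Insert 325: h=0, bucket 0 empty → new chain.
Insert 604: h=6, bucket 6 nonempty → append to chain.
Insert 294: h=8, bucket 8 empty → new chain.
Insert 201: h=6, bucket 6 nonempty → append to chain.
Insert 903: h=6, bucket 6 nonempty → append to chain.
Insert 786: h=6, bucket 6 nonempty → append to chain.
Final buckets:
0: 325
1: .
2: 106
3: .
4: .
5: 369
6: 227 -> 604 -> 201 -> 903 -> 786
7: .
8: 294
9: .
10: .
11: .
12: .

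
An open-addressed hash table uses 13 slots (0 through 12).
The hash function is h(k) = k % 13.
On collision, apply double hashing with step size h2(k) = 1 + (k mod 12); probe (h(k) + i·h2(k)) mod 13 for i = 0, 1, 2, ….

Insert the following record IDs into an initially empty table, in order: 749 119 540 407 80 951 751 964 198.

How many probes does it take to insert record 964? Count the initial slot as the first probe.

749 hashes to 8; slot 8 is free => place at 8.
119 hashes to 2; slot 2 is free => place at 2.
540 hashes to 7; slot 7 is free => place at 7.
407 hashes to 4; slot 4 is free => place at 4.
80 hashes to 2, h2=9; 2 taken => place at 11.
951 hashes to 2, h2=4; 2 taken => place at 6.
751 hashes to 10; slot 10 is free => place at 10.
964 hashes to 2, h2=5; 2,7 taken => place at 12.
198 hashes to 3; slot 3 is free => place at 3.
Table: [—, —, 119, 198, 407, —, 951, 540, 749, —, 751, 80, 964]

3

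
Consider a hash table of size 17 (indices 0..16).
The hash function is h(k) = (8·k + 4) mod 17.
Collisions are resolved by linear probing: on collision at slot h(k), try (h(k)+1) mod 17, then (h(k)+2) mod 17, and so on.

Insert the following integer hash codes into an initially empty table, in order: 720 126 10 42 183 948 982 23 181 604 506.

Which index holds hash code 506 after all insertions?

720: h=1 → slot 1
126: h=9 → slot 9
10: h=16 → slot 16
42: h=0 → slot 0
183: h=6 → slot 6
948: h=6, probe 6,7 → slot 7
982: h=6, probe 6,7,8 → slot 8
23: h=1, probe 1,2 → slot 2
181: h=7, probe 7,8,9,10 → slot 10
604: h=8, probe 8,9,10,11 → slot 11
506: h=6, probe 6,7,8,9,10,11,12 → slot 12
Table: [42, 720, 23, _, _, _, 183, 948, 982, 126, 181, 604, 506, _, _, _, 10]

12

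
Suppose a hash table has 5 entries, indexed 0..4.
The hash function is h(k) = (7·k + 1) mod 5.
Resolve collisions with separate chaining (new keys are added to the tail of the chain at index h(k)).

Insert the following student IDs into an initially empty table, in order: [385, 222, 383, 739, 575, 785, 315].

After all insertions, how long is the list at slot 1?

385 -> bucket 1
222 -> bucket 0
383 -> bucket 2
739 -> bucket 4
575 -> bucket 1 (collision)
785 -> bucket 1 (collision)
315 -> bucket 1 (collision)
Final buckets:
0: 222
1: 385 -> 575 -> 785 -> 315
2: 383
3: ∅
4: 739

4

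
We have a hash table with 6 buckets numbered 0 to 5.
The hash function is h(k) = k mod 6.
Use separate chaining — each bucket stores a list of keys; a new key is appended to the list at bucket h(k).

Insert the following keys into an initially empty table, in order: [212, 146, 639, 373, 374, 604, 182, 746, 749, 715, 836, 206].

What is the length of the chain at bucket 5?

Insert 212: h=2, bucket 2 empty -> new chain.
Insert 146: h=2, bucket 2 nonempty -> append to chain.
Insert 639: h=3, bucket 3 empty -> new chain.
Insert 373: h=1, bucket 1 empty -> new chain.
Insert 374: h=2, bucket 2 nonempty -> append to chain.
Insert 604: h=4, bucket 4 empty -> new chain.
Insert 182: h=2, bucket 2 nonempty -> append to chain.
Insert 746: h=2, bucket 2 nonempty -> append to chain.
Insert 749: h=5, bucket 5 empty -> new chain.
Insert 715: h=1, bucket 1 nonempty -> append to chain.
Insert 836: h=2, bucket 2 nonempty -> append to chain.
Insert 206: h=2, bucket 2 nonempty -> append to chain.
Final buckets:
0: -
1: 373 -> 715
2: 212 -> 146 -> 374 -> 182 -> 746 -> 836 -> 206
3: 639
4: 604
5: 749

1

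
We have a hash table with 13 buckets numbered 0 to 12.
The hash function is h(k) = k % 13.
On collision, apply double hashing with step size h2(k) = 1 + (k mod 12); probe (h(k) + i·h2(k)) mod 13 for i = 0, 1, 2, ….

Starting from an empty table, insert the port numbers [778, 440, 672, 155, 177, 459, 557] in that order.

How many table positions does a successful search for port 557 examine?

3

778 hashes to 11; slot 11 is free -> place at 11.
440 hashes to 11, h2=9; 11 taken -> place at 7.
672 hashes to 9; slot 9 is free -> place at 9.
155 hashes to 12; slot 12 is free -> place at 12.
177 hashes to 8; slot 8 is free -> place at 8.
459 hashes to 4; slot 4 is free -> place at 4.
557 hashes to 11, h2=6; 11,4 taken -> place at 10.
Table: [∅, ∅, ∅, ∅, 459, ∅, ∅, 440, 177, 672, 557, 778, 155]
Lookup 557: h=11, h2=6, probe 11,4,10 → found at 10.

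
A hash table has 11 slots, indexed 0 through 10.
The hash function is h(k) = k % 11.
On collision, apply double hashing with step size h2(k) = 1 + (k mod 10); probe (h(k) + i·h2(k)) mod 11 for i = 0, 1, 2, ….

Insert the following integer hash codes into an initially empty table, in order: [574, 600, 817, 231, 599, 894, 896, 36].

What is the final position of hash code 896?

Insert 574: h=2, slot 2 empty -> index 2.
Insert 600: h=6, slot 6 empty -> index 6.
Insert 817: h=3, slot 3 empty -> index 3.
Insert 231: h=0, slot 0 empty -> index 0.
Insert 599: h=5, slot 5 empty -> index 5.
Insert 894: h=3, h2=5, slot 3 occupied -> index 8.
Insert 896: h=5, h2=7, slot 5 occupied -> index 1.
Insert 36: h=3, h2=7, slot 3 occupied -> index 10.
Table: [231, 896, 574, 817, ∅, 599, 600, ∅, 894, ∅, 36]

1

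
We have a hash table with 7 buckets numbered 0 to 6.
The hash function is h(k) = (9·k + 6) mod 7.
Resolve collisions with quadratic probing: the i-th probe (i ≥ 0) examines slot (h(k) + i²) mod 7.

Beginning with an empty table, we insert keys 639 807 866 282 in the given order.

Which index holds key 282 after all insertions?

639 hashes to 3; slot 3 is free => place at 3.
807 hashes to 3; 3 taken => place at 4.
866 hashes to 2; slot 2 is free => place at 2.
282 hashes to 3; 3,4 taken => place at 0.
Table: [282, -, 866, 639, 807, -, -]

0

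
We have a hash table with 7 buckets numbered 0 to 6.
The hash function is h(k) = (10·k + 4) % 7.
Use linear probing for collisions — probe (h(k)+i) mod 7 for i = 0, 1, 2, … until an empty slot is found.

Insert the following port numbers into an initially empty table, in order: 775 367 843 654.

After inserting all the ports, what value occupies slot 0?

843

775: h=5 → slot 5
367: h=6 → slot 6
843: h=6, probe 6,0 → slot 0
654: h=6, probe 6,0,1 → slot 1
Table: [843, 654, _, _, _, 775, 367]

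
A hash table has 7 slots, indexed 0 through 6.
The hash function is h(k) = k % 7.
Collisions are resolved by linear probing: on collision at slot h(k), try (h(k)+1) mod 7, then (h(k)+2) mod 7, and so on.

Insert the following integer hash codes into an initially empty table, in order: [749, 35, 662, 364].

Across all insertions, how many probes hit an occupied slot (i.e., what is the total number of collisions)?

3

Insert 749: h=0, slot 0 empty → index 0.
Insert 35: h=0, slot 0 occupied → index 1.
Insert 662: h=4, slot 4 empty → index 4.
Insert 364: h=0, slots 0,1 occupied → index 2.
Table: [749, 35, 364, ., 662, ., .]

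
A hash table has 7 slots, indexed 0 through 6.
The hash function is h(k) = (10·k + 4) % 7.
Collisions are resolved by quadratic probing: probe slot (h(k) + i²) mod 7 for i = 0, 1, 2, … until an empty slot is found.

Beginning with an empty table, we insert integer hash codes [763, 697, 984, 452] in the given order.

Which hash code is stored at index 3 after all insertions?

763 hashes to 4; slot 4 is free -> place at 4.
697 hashes to 2; slot 2 is free -> place at 2.
984 hashes to 2; 2 taken -> place at 3.
452 hashes to 2; 2,3 taken -> place at 6.
Table: [_, _, 697, 984, 763, _, 452]

984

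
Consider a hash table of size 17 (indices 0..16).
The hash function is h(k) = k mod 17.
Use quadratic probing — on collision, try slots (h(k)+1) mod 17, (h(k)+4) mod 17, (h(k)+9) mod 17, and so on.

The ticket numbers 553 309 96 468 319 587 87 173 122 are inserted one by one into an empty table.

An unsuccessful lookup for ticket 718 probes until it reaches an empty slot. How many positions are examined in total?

2

553: h=9 → slot 9
309: h=3 → slot 3
96: h=11 → slot 11
468: h=9, probe 9,10 → slot 10
319: h=13 → slot 13
587: h=9, probe 9,10,13,1 → slot 1
87: h=2 → slot 2
173: h=3, probe 3,4 → slot 4
122: h=3, probe 3,4,7 → slot 7
Table: [., 587, 87, 309, 173, ., ., 122, ., 553, 468, 96, ., 319, ., ., .]
Lookup 718: h=4, probe 4,5 → slot 5 empty, not found.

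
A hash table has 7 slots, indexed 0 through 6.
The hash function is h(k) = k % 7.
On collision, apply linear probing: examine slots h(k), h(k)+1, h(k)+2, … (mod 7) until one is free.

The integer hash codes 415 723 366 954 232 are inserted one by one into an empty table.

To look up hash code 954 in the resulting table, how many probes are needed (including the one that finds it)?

4

415: h=2 => slot 2
723: h=2, probe 2,3 => slot 3
366: h=2, probe 2,3,4 => slot 4
954: h=2, probe 2,3,4,5 => slot 5
232: h=1 => slot 1
Table: [., 232, 415, 723, 366, 954, .]
Lookup 954: h=2, probe 2,3,4,5 → found at 5.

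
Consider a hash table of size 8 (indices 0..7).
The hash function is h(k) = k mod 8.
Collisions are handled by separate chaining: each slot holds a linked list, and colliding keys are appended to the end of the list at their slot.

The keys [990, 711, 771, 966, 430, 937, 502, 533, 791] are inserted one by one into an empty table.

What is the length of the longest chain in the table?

Insert 990: h=6, bucket 6 empty → new chain.
Insert 711: h=7, bucket 7 empty → new chain.
Insert 771: h=3, bucket 3 empty → new chain.
Insert 966: h=6, bucket 6 nonempty → append to chain.
Insert 430: h=6, bucket 6 nonempty → append to chain.
Insert 937: h=1, bucket 1 empty → new chain.
Insert 502: h=6, bucket 6 nonempty → append to chain.
Insert 533: h=5, bucket 5 empty → new chain.
Insert 791: h=7, bucket 7 nonempty → append to chain.
Final buckets:
0: ∅
1: 937
2: ∅
3: 771
4: ∅
5: 533
6: 990 -> 966 -> 430 -> 502
7: 711 -> 791

4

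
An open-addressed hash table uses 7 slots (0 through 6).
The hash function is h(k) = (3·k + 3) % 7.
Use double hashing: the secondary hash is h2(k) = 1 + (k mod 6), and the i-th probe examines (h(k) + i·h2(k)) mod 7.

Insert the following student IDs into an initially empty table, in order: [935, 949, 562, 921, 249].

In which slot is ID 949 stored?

935 hashes to 1; slot 1 is free -> place at 1.
949 hashes to 1, h2=2; 1 taken -> place at 3.
562 hashes to 2; slot 2 is free -> place at 2.
921 hashes to 1, h2=4; 1 taken -> place at 5.
249 hashes to 1, h2=4; 1,5,2 taken -> place at 6.
Table: [_, 935, 562, 949, _, 921, 249]

3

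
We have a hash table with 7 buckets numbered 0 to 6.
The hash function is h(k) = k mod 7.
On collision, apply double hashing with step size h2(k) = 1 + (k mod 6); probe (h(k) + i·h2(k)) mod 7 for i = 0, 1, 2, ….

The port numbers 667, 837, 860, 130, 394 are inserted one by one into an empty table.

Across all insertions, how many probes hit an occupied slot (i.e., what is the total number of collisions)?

4

667 hashes to 2; slot 2 is free -> place at 2.
837 hashes to 4; slot 4 is free -> place at 4.
860 hashes to 6; slot 6 is free -> place at 6.
130 hashes to 4, h2=5; 4,2 taken -> place at 0.
394 hashes to 2, h2=5; 2,0 taken -> place at 5.
Table: [130, ∅, 667, ∅, 837, 394, 860]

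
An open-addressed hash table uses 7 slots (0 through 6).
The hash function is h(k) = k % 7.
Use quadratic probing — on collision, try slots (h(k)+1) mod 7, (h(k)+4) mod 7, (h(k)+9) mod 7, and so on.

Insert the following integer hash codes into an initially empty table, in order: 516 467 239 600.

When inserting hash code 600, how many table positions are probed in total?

3

516 hashes to 5; slot 5 is free => place at 5.
467 hashes to 5; 5 taken => place at 6.
239 hashes to 1; slot 1 is free => place at 1.
600 hashes to 5; 5,6 taken => place at 2.
Table: [∅, 239, 600, ∅, ∅, 516, 467]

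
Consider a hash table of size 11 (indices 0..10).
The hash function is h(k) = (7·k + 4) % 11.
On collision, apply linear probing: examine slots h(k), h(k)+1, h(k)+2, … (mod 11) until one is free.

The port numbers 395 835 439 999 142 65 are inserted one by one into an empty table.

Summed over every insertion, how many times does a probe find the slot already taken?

395: h=8 -> slot 8
835: h=8, probe 8,9 -> slot 9
439: h=8, probe 8,9,10 -> slot 10
999: h=1 -> slot 1
142: h=8, probe 8,9,10,0 -> slot 0
65: h=8, probe 8,9,10,0,1,2 -> slot 2
Table: [142, 999, 65, _, _, _, _, _, 395, 835, 439]

11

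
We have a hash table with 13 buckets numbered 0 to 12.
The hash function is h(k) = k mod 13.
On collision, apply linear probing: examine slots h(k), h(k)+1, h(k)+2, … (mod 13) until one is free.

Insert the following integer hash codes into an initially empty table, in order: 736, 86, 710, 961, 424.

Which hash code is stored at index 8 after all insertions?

736: h=8 -> slot 8
86: h=8, probe 8,9 -> slot 9
710: h=8, probe 8,9,10 -> slot 10
961: h=12 -> slot 12
424: h=8, probe 8,9,10,11 -> slot 11
Table: [_, _, _, _, _, _, _, _, 736, 86, 710, 424, 961]

736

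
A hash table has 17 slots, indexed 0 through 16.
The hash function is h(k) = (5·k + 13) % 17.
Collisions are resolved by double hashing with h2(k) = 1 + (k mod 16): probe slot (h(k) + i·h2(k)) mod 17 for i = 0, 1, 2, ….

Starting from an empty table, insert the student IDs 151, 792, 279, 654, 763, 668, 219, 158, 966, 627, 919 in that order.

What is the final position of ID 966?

Insert 151: h=3, slot 3 empty => index 3.
Insert 792: h=12, slot 12 empty => index 12.
Insert 279: h=14, slot 14 empty => index 14.
Insert 654: h=2, slot 2 empty => index 2.
Insert 763: h=3, h2=12, slot 3 occupied => index 15.
Insert 668: h=4, slot 4 empty => index 4.
Insert 219: h=3, h2=12, slots 3,15 occupied => index 10.
Insert 158: h=4, h2=15, slots 4,2 occupied => index 0.
Insert 966: h=15, h2=7, slot 15 occupied => index 5.
Insert 627: h=3, h2=4, slot 3 occupied => index 7.
Insert 919: h=1, slot 1 empty => index 1.
Table: [158, 919, 654, 151, 668, 966, _, 627, _, _, 219, _, 792, _, 279, 763, _]

5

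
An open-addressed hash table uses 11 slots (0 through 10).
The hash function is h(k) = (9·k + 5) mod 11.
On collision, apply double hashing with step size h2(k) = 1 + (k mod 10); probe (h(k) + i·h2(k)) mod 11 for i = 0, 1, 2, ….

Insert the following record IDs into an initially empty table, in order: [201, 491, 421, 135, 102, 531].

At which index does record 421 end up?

1

201 hashes to 10; slot 10 is free => place at 10.
491 hashes to 2; slot 2 is free => place at 2.
421 hashes to 10, h2=2; 10 taken => place at 1.
135 hashes to 10, h2=6; 10 taken => place at 5.
102 hashes to 10, h2=3; 10,2,5 taken => place at 8.
531 hashes to 10, h2=2; 10,1 taken => place at 3.
Table: [∅, 421, 491, 531, ∅, 135, ∅, ∅, 102, ∅, 201]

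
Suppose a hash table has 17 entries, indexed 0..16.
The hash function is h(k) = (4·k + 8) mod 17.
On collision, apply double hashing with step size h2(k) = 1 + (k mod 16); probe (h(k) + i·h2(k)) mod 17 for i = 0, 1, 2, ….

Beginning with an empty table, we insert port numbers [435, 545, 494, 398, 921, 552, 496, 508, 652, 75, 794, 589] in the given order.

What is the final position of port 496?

435: h=14 => slot 14
545: h=12 => slot 12
494: h=12, h2=15, probe 12,10 => slot 10
398: h=2 => slot 2
921: h=3 => slot 3
552: h=6 => slot 6
496: h=3, h2=1, probe 3,4 => slot 4
508: h=0 => slot 0
652: h=15 => slot 15
75: h=2, h2=12, probe 2,14,9 => slot 9
794: h=5 => slot 5
589: h=1 => slot 1
Table: [508, 589, 398, 921, 496, 794, 552, _, _, 75, 494, _, 545, _, 435, 652, _]

4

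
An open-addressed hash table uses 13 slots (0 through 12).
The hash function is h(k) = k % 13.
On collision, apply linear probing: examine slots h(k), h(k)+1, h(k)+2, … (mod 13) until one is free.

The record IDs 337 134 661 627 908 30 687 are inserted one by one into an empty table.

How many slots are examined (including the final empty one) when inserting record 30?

337 hashes to 12; slot 12 is free => place at 12.
134 hashes to 4; slot 4 is free => place at 4.
661 hashes to 11; slot 11 is free => place at 11.
627 hashes to 3; slot 3 is free => place at 3.
908 hashes to 11; 11,12 taken => place at 0.
30 hashes to 4; 4 taken => place at 5.
687 hashes to 11; 11,12,0 taken => place at 1.
Table: [908, 687, ∅, 627, 134, 30, ∅, ∅, ∅, ∅, ∅, 661, 337]

2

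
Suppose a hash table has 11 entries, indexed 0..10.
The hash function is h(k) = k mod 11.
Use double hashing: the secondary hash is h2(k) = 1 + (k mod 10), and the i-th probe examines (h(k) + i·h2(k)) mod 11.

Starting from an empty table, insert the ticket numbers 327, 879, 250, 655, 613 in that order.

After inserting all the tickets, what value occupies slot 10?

879

327: h=8 => slot 8
879: h=10 => slot 10
250: h=8, h2=1, probe 8,9 => slot 9
655: h=6 => slot 6
613: h=8, h2=4, probe 8,1 => slot 1
Table: [., 613, ., ., ., ., 655, ., 327, 250, 879]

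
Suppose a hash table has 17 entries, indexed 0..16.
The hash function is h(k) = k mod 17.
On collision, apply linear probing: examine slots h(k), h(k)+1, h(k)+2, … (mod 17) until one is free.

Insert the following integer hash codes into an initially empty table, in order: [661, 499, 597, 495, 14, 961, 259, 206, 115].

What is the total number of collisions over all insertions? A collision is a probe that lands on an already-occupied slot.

4

Insert 661: h=15, slot 15 empty -> index 15.
Insert 499: h=6, slot 6 empty -> index 6.
Insert 597: h=2, slot 2 empty -> index 2.
Insert 495: h=2, slot 2 occupied -> index 3.
Insert 14: h=14, slot 14 empty -> index 14.
Insert 961: h=9, slot 9 empty -> index 9.
Insert 259: h=4, slot 4 empty -> index 4.
Insert 206: h=2, slots 2,3,4 occupied -> index 5.
Insert 115: h=13, slot 13 empty -> index 13.
Table: [_, _, 597, 495, 259, 206, 499, _, _, 961, _, _, _, 115, 14, 661, _]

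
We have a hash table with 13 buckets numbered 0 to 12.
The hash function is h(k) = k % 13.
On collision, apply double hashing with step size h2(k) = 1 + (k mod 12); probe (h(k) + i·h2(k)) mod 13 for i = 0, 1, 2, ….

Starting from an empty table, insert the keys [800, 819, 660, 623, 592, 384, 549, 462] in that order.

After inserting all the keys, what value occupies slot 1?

462

Insert 800: h=7, slot 7 empty → index 7.
Insert 819: h=0, slot 0 empty → index 0.
Insert 660: h=10, slot 10 empty → index 10.
Insert 623: h=12, slot 12 empty → index 12.
Insert 592: h=7, h2=5, slots 7,12 occupied → index 4.
Insert 384: h=7, h2=1, slot 7 occupied → index 8.
Insert 549: h=3, slot 3 empty → index 3.
Insert 462: h=7, h2=7, slot 7 occupied → index 1.
Table: [819, 462, ., 549, 592, ., ., 800, 384, ., 660, ., 623]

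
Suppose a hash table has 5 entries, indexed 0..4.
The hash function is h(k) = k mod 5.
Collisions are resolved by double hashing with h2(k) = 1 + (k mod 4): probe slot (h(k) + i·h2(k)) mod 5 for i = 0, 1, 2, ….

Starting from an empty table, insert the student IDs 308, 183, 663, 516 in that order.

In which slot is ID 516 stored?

Insert 308: h=3, slot 3 empty → index 3.
Insert 183: h=3, h2=4, slot 3 occupied → index 2.
Insert 663: h=3, h2=4, slots 3,2 occupied → index 1.
Insert 516: h=1, h2=1, slots 1,2,3 occupied → index 4.
Table: [., 663, 183, 308, 516]

4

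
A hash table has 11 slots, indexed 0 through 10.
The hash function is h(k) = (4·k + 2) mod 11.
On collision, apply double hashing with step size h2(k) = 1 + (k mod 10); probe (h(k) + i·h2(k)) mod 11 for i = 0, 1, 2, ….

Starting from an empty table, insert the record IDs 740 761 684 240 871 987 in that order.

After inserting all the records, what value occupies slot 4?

684

740: h=3 → slot 3
761: h=10 → slot 10
684: h=10, h2=5, probe 10,4 → slot 4
240: h=5 → slot 5
871: h=10, h2=2, probe 10,1 → slot 1
987: h=1, h2=8, probe 1,9 → slot 9
Table: [—, 871, —, 740, 684, 240, —, —, —, 987, 761]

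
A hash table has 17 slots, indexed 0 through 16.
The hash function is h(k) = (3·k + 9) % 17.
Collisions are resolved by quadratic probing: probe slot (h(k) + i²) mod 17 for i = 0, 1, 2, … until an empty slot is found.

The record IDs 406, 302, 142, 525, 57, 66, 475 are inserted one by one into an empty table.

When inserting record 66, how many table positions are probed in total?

Insert 406: h=3, slot 3 empty -> index 3.
Insert 302: h=14, slot 14 empty -> index 14.
Insert 142: h=10, slot 10 empty -> index 10.
Insert 525: h=3, slot 3 occupied -> index 4.
Insert 57: h=10, slot 10 occupied -> index 11.
Insert 66: h=3, slots 3,4 occupied -> index 7.
Insert 475: h=6, slot 6 empty -> index 6.
Table: [-, -, -, 406, 525, -, 475, 66, -, -, 142, 57, -, -, 302, -, -]

3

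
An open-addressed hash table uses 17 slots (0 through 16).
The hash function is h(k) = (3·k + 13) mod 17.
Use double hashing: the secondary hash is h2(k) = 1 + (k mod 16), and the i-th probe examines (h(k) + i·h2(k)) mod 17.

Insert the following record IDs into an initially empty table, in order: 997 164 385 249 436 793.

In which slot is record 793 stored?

15

997 hashes to 12; slot 12 is free => place at 12.
164 hashes to 12, h2=5; 12 taken => place at 0.
385 hashes to 12, h2=2; 12 taken => place at 14.
249 hashes to 12, h2=10; 12 taken => place at 5.
436 hashes to 12, h2=5; 12,0,5 taken => place at 10.
793 hashes to 12, h2=10; 12,5 taken => place at 15.
Table: [164, _, _, _, _, 249, _, _, _, _, 436, _, 997, _, 385, 793, _]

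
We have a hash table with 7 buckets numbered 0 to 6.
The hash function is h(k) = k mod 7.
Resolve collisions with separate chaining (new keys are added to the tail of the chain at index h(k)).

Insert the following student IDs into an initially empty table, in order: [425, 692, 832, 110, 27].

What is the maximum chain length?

3

425 -> bucket 5
692 -> bucket 6
832 -> bucket 6 (collision)
110 -> bucket 5 (collision)
27 -> bucket 6 (collision)
Final buckets:
0: ∅
1: ∅
2: ∅
3: ∅
4: ∅
5: 425 -> 110
6: 692 -> 832 -> 27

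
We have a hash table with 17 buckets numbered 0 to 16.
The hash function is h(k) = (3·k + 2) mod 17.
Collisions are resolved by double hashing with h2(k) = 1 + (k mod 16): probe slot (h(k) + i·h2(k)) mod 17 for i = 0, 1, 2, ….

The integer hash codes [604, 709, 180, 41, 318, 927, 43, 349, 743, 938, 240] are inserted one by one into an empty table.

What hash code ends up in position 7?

43

604: h=12 => slot 12
709: h=4 => slot 4
180: h=15 => slot 15
41: h=6 => slot 6
318: h=4, h2=15, probe 4,2 => slot 2
927: h=12, h2=16, probe 12,11 => slot 11
43: h=12, h2=12, probe 12,7 => slot 7
349: h=12, h2=14, probe 12,9 => slot 9
743: h=4, h2=8, probe 4,12,3 => slot 3
938: h=11, h2=11, probe 11,5 => slot 5
240: h=8 => slot 8
Table: [_, _, 318, 743, 709, 938, 41, 43, 240, 349, _, 927, 604, _, _, 180, _]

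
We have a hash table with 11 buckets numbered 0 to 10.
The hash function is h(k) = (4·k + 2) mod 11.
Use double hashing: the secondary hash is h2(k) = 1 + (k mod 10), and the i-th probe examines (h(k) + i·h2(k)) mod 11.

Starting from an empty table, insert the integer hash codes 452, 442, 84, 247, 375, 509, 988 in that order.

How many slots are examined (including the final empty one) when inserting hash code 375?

452 hashes to 6; slot 6 is free → place at 6.
442 hashes to 10; slot 10 is free → place at 10.
84 hashes to 8; slot 8 is free → place at 8.
247 hashes to 0; slot 0 is free → place at 0.
375 hashes to 6, h2=6; 6 taken → place at 1.
509 hashes to 3; slot 3 is free → place at 3.
988 hashes to 5; slot 5 is free → place at 5.
Table: [247, 375, —, 509, —, 988, 452, —, 84, —, 442]

2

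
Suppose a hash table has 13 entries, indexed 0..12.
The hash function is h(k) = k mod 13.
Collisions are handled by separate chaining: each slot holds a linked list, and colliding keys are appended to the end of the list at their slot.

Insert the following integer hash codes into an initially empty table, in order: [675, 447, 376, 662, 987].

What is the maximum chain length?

4

675 -> bucket 12
447 -> bucket 5
376 -> bucket 12 (collision)
662 -> bucket 12 (collision)
987 -> bucket 12 (collision)
Final buckets:
0: ∅
1: ∅
2: ∅
3: ∅
4: ∅
5: 447
6: ∅
7: ∅
8: ∅
9: ∅
10: ∅
11: ∅
12: 675 -> 376 -> 662 -> 987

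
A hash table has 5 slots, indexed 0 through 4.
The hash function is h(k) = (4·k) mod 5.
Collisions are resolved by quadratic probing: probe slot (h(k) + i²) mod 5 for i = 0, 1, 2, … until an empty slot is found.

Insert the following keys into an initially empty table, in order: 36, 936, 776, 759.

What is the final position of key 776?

36: h=4 → slot 4
936: h=4, probe 4,0 → slot 0
776: h=4, probe 4,0,3 → slot 3
759: h=1 → slot 1
Table: [936, 759, —, 776, 36]

3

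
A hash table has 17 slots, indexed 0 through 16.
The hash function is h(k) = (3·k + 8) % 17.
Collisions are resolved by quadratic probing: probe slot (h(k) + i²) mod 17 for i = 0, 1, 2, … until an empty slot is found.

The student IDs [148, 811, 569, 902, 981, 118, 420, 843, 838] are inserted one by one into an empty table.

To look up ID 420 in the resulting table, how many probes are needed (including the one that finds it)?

4

148: h=10 -> slot 10
811: h=10, probe 10,11 -> slot 11
569: h=15 -> slot 15
902: h=11, probe 11,12 -> slot 12
981: h=10, probe 10,11,14 -> slot 14
118: h=5 -> slot 5
420: h=10, probe 10,11,14,2 -> slot 2
843: h=4 -> slot 4
838: h=6 -> slot 6
Table: [_, _, 420, _, 843, 118, 838, _, _, _, 148, 811, 902, _, 981, 569, _]
Lookup 420: h=10, probe 10,11,14,2 → found at 2.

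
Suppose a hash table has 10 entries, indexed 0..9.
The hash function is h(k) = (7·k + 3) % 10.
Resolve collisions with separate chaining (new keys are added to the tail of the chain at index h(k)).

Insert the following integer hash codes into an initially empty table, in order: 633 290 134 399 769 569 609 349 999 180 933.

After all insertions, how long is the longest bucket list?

Insert 633: h=4, bucket 4 empty → new chain.
Insert 290: h=3, bucket 3 empty → new chain.
Insert 134: h=1, bucket 1 empty → new chain.
Insert 399: h=6, bucket 6 empty → new chain.
Insert 769: h=6, bucket 6 nonempty → append to chain.
Insert 569: h=6, bucket 6 nonempty → append to chain.
Insert 609: h=6, bucket 6 nonempty → append to chain.
Insert 349: h=6, bucket 6 nonempty → append to chain.
Insert 999: h=6, bucket 6 nonempty → append to chain.
Insert 180: h=3, bucket 3 nonempty → append to chain.
Insert 933: h=4, bucket 4 nonempty → append to chain.
Final buckets:
0: ∅
1: 134
2: ∅
3: 290 -> 180
4: 633 -> 933
5: ∅
6: 399 -> 769 -> 569 -> 609 -> 349 -> 999
7: ∅
8: ∅
9: ∅

6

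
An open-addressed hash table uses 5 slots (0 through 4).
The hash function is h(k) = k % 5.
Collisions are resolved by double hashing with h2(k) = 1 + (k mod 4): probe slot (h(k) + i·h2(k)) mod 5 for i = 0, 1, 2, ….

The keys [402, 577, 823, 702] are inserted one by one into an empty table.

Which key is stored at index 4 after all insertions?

577

402: h=2 → slot 2
577: h=2, h2=2, probe 2,4 → slot 4
823: h=3 → slot 3
702: h=2, h2=3, probe 2,0 → slot 0
Table: [702, —, 402, 823, 577]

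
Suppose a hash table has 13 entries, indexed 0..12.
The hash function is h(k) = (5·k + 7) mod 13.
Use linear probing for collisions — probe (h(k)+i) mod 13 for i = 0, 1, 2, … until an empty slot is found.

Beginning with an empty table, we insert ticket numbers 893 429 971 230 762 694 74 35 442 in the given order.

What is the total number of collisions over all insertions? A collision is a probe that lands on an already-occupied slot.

893 hashes to 0; slot 0 is free => place at 0.
429 hashes to 7; slot 7 is free => place at 7.
971 hashes to 0; 0 taken => place at 1.
230 hashes to 0; 0,1 taken => place at 2.
762 hashes to 8; slot 8 is free => place at 8.
694 hashes to 6; slot 6 is free => place at 6.
74 hashes to 0; 0,1,2 taken => place at 3.
35 hashes to 0; 0,1,2,3 taken => place at 4.
442 hashes to 7; 7,8 taken => place at 9.
Table: [893, 971, 230, 74, 35, ∅, 694, 429, 762, 442, ∅, ∅, ∅]

12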